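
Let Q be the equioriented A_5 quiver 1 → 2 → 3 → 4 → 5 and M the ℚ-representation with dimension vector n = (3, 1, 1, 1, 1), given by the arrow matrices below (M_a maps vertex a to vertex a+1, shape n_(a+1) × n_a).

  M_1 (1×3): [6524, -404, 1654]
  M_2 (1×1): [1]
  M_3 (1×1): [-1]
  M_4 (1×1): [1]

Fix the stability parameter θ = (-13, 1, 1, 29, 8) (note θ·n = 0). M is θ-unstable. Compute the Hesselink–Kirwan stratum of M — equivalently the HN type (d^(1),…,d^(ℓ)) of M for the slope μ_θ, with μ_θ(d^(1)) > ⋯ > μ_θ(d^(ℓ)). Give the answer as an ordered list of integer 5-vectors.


Via rank(M_{q-1}∘⋯∘M_p): M ≅ I[1,1]^2, I[1,5].
μ_θ-semistable layers: μ^(1)=37/2; μ^(2)=1; μ^(3)=-13

((0, 0, 0, 1, 1); (0, 1, 1, 0, 0); (3, 0, 0, 0, 0))


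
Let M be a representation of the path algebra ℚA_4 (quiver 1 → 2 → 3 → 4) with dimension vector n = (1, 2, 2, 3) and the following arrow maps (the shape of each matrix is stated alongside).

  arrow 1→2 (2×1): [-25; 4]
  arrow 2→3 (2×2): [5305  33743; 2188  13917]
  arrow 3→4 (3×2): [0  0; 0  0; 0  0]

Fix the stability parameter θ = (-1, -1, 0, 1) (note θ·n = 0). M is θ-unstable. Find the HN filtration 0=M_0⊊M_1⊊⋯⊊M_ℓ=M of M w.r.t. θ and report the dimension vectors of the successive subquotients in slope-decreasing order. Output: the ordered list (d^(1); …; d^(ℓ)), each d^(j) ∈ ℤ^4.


Via rank(M_{q-1}∘⋯∘M_p): M ≅ I[1,3], I[2,3], I[4,4]^3.
μ_θ-semistable layers: μ^(1)=1; μ^(2)=0; μ^(3)=-1

((0, 0, 0, 3); (0, 0, 2, 0); (1, 2, 0, 0))


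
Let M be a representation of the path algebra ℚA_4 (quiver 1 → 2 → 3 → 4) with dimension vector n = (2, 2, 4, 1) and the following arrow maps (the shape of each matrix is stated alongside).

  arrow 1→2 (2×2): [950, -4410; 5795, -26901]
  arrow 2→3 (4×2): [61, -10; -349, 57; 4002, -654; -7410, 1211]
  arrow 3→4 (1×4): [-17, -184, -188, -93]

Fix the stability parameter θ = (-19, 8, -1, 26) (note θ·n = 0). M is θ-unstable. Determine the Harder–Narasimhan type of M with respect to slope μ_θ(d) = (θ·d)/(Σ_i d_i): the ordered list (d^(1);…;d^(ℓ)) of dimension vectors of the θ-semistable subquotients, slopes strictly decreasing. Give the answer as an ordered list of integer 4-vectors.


Via rank(M_{q-1}∘⋯∘M_p): M ≅ I[1,1], I[1,4], I[2,3], I[3,3]^2.
μ_θ-semistable layers: μ^(1)=26; μ^(2)=7/2; μ^(3)=-1; μ^(4)=-19

((0, 0, 0, 1); (0, 2, 2, 0); (0, 0, 2, 0); (2, 0, 0, 0))


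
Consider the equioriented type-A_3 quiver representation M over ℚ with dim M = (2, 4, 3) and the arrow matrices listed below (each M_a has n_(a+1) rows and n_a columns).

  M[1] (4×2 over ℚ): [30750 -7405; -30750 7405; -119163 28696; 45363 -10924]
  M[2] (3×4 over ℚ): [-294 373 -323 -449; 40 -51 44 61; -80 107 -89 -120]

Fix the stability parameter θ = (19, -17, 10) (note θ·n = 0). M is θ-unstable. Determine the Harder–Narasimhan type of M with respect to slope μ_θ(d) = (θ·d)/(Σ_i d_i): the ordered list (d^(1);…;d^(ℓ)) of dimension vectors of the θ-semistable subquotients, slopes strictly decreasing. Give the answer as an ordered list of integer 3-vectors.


Barcode: M ≅ I[1,3]^2, I[2,2], I[2,3]. HN layers by μ_θ (3 steps, strictly decreasing):
  μ^(1)=10; μ^(2)=1; μ^(3)=-17

((0, 0, 3); (2, 2, 0); (0, 2, 0))


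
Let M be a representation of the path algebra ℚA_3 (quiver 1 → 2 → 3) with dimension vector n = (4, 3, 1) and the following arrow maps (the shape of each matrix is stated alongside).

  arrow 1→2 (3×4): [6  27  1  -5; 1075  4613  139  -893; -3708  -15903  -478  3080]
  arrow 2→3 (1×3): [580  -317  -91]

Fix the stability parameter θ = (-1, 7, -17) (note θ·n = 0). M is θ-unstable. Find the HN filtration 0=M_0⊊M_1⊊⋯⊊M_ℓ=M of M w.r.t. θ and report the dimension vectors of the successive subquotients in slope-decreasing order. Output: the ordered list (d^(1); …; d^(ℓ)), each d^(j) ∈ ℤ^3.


Via rank(M_{q-1}∘⋯∘M_p): M ≅ I[1,1], I[1,2]^2, I[1,3].
μ_θ-semistable layers: μ^(1)=7; μ^(2)=-1; μ^(3)=-11/3

((0, 2, 0); (3, 0, 0); (1, 1, 1))


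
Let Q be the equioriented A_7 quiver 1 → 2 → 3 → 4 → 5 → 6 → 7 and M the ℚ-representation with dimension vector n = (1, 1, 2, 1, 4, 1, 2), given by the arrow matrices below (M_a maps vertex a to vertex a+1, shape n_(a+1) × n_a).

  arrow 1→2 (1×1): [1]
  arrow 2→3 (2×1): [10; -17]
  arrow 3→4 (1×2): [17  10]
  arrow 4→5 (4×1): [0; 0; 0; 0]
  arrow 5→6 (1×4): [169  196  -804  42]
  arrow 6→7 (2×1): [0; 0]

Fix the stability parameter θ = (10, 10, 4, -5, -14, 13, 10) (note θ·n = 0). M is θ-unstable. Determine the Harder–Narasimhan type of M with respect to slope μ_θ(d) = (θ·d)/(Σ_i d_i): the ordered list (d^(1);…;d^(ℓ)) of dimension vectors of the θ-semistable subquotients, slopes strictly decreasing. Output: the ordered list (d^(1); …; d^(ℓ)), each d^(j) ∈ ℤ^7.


Via rank(M_{q-1}∘⋯∘M_p): M ≅ I[1,3], I[3,4], I[5,5]^3, I[5,6], I[7,7]^2.
μ_θ-semistable layers: μ^(1)=13; μ^(2)=10; μ^(3)=8; μ^(4)=-1/2; μ^(5)=-14

((0, 0, 0, 0, 0, 1, 0); (0, 0, 0, 0, 0, 0, 2); (1, 1, 1, 0, 0, 0, 0); (0, 0, 1, 1, 0, 0, 0); (0, 0, 0, 0, 4, 0, 0))


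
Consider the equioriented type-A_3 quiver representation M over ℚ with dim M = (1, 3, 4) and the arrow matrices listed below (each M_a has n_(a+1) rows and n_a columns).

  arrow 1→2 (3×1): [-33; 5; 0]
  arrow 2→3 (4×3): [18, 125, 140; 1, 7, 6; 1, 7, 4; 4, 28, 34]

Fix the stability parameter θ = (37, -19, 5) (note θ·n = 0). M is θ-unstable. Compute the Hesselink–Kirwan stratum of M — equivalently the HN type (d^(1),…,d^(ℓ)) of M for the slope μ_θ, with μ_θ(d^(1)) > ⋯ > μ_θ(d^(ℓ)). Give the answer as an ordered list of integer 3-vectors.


Interval decomposition of M: I[1,3], I[2,3]^2, I[3,3].
HN type (ℓ=3): μ^(1)=23/3; μ^(2)=5; μ^(3)=-19

((1, 1, 1); (0, 0, 3); (0, 2, 0))


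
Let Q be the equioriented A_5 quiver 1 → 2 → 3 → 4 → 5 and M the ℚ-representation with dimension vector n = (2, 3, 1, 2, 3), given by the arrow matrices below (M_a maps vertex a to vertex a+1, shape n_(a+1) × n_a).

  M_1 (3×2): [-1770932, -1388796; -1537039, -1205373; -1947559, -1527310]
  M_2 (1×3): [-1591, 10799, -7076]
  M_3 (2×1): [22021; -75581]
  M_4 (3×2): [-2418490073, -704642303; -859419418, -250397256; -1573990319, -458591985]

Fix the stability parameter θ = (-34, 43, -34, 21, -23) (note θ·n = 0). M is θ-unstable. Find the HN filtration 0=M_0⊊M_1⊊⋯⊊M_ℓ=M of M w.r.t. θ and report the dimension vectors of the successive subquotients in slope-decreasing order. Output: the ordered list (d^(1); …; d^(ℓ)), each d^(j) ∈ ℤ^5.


Barcode: M ≅ I[1,2], I[1,5], I[2,2], I[4,5], I[5,5]. HN layers by μ_θ (5 steps, strictly decreasing):
  μ^(1)=43; μ^(2)=7/4; μ^(3)=-1; μ^(4)=-23; μ^(5)=-34

((0, 2, 0, 0, 0); (0, 1, 1, 1, 1); (0, 0, 0, 1, 1); (0, 0, 0, 0, 1); (2, 0, 0, 0, 0))


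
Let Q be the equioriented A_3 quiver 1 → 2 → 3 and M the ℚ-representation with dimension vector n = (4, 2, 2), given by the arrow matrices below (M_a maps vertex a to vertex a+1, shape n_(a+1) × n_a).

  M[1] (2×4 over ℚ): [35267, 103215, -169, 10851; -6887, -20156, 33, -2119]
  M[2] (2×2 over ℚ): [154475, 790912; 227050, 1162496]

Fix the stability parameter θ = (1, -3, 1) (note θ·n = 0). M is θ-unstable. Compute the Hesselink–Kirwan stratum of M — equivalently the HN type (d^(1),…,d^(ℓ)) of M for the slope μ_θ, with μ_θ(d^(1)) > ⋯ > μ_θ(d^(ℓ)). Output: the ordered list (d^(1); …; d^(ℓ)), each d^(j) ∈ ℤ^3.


Barcode: M ≅ I[1,1]^2, I[1,2], I[1,3], I[3,3]. HN layers by μ_θ (2 steps, strictly decreasing):
  μ^(1)=1; μ^(2)=-1

((2, 0, 2); (2, 2, 0))


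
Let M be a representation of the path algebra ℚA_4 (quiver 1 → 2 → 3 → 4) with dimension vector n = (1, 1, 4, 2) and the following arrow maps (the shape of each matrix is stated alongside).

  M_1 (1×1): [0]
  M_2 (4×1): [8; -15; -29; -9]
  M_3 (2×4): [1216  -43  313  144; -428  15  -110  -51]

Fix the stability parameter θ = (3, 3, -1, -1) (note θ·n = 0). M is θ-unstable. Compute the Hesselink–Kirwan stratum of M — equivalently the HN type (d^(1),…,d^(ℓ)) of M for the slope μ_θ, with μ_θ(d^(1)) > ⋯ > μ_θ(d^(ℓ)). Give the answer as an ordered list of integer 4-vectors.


Barcode: M ≅ I[1,1], I[2,3], I[3,3], I[3,4]^2. HN layers by μ_θ (3 steps, strictly decreasing):
  μ^(1)=3; μ^(2)=1; μ^(3)=-1

((1, 0, 0, 0); (0, 1, 1, 0); (0, 0, 3, 2))


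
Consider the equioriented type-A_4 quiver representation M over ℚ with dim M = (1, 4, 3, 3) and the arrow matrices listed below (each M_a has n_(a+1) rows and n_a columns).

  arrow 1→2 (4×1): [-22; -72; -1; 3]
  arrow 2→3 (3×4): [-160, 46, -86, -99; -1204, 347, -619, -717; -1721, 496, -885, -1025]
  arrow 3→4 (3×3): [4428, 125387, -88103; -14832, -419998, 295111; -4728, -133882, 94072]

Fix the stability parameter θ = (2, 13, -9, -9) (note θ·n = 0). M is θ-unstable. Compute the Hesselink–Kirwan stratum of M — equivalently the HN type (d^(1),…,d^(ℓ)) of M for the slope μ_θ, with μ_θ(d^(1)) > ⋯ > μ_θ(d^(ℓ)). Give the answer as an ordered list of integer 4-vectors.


Via rank(M_{q-1}∘⋯∘M_p): M ≅ I[1,3], I[2,2], I[2,4]^2, I[4,4].
μ_θ-semistable layers: μ^(1)=13; μ^(2)=2; μ^(3)=-5/3; μ^(4)=-9

((0, 1, 0, 0); (1, 1, 1, 0); (0, 2, 2, 2); (0, 0, 0, 1))


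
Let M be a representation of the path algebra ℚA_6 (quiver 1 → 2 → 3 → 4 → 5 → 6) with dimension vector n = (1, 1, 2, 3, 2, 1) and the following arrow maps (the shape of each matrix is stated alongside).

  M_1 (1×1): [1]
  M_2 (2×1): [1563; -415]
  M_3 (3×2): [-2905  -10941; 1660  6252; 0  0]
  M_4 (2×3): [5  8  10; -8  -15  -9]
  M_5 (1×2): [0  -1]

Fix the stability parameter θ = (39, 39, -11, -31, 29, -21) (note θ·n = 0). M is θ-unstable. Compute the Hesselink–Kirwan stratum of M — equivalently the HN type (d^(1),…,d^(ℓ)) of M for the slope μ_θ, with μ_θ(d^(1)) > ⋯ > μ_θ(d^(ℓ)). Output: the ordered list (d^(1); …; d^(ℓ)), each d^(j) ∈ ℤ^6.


Barcode: M ≅ I[1,3], I[3,6], I[4,4], I[4,5]. HN layers by μ_θ (5 steps, strictly decreasing):
  μ^(1)=29; μ^(2)=67/3; μ^(3)=4; μ^(4)=-21; μ^(5)=-31

((0, 0, 0, 0, 1, 0); (1, 1, 1, 0, 0, 0); (0, 0, 0, 0, 1, 1); (0, 0, 1, 1, 0, 0); (0, 0, 0, 2, 0, 0))


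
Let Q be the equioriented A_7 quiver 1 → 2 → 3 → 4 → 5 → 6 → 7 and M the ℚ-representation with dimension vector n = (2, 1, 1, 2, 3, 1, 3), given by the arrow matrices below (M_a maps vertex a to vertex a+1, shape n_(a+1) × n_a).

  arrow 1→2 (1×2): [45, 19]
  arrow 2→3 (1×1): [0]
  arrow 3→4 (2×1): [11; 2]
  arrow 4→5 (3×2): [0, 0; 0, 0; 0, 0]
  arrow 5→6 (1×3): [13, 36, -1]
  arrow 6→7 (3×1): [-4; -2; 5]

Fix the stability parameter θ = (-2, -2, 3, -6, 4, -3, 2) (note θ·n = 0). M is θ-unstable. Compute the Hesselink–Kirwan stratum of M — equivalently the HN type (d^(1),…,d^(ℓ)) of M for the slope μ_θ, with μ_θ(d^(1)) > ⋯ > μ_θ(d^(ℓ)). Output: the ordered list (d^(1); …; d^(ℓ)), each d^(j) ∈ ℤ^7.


Barcode: M ≅ I[1,1], I[1,2], I[3,4], I[4,4], I[5,5]^2, I[5,7], I[7,7]^2. HN layers by μ_θ (6 steps, strictly decreasing):
  μ^(1)=4; μ^(2)=2; μ^(3)=1/2; μ^(4)=-3/2; μ^(5)=-2; μ^(6)=-6

((0, 0, 0, 0, 2, 0, 0); (0, 0, 0, 0, 0, 0, 3); (0, 0, 0, 0, 1, 1, 0); (0, 0, 1, 1, 0, 0, 0); (2, 1, 0, 0, 0, 0, 0); (0, 0, 0, 1, 0, 0, 0))


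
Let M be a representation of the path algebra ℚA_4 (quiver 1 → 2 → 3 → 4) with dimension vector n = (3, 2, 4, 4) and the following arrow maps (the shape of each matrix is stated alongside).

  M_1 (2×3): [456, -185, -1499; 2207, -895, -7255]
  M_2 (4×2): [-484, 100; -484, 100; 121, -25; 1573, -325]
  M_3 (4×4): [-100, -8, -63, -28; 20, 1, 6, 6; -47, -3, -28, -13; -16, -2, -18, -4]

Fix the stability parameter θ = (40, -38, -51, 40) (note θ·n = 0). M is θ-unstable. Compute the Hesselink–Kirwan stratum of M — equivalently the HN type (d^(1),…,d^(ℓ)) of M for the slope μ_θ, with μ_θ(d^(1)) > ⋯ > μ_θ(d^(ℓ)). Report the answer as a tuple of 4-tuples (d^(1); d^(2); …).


Via rank(M_{q-1}∘⋯∘M_p): M ≅ I[1,1], I[1,2], I[1,4], I[3,3], I[3,4]^2, I[4,4].
μ_θ-semistable layers: μ^(1)=40; μ^(2)=1; μ^(3)=-49/3; μ^(4)=-51

((1, 0, 0, 4); (1, 1, 0, 0); (1, 1, 1, 0); (0, 0, 3, 0))


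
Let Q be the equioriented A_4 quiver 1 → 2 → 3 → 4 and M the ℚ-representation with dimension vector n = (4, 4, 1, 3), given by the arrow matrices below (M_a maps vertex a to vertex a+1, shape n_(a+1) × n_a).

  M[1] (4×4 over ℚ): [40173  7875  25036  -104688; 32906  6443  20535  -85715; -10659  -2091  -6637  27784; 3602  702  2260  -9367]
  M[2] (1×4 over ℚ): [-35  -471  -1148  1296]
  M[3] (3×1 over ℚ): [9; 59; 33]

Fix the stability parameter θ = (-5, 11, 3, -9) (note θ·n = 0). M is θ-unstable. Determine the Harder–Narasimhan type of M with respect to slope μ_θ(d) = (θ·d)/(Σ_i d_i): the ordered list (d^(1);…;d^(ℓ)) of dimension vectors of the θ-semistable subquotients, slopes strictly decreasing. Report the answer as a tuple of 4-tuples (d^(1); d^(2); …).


Via rank(M_{q-1}∘⋯∘M_p): M ≅ I[1,2]^3, I[1,4], I[4,4]^2.
μ_θ-semistable layers: μ^(1)=11; μ^(2)=5/3; μ^(3)=-5; μ^(4)=-9

((0, 3, 0, 0); (0, 1, 1, 1); (4, 0, 0, 0); (0, 0, 0, 2))


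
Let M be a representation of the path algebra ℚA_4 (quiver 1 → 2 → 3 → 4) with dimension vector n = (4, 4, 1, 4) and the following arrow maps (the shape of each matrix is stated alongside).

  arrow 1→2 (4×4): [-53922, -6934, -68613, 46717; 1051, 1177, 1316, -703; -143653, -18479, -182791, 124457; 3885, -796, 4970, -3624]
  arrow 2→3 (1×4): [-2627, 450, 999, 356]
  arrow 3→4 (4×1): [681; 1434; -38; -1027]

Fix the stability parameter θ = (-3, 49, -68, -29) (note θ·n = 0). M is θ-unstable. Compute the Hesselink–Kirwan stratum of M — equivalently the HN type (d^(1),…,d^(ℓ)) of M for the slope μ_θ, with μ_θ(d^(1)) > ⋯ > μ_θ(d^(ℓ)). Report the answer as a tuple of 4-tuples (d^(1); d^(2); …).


Barcode: M ≅ I[1,2]^3, I[1,4], I[4,4]^3. HN layers by μ_θ (4 steps, strictly decreasing):
  μ^(1)=49; μ^(2)=-3; μ^(3)=-51/4; μ^(4)=-29

((0, 3, 0, 0); (3, 0, 0, 0); (1, 1, 1, 1); (0, 0, 0, 3))


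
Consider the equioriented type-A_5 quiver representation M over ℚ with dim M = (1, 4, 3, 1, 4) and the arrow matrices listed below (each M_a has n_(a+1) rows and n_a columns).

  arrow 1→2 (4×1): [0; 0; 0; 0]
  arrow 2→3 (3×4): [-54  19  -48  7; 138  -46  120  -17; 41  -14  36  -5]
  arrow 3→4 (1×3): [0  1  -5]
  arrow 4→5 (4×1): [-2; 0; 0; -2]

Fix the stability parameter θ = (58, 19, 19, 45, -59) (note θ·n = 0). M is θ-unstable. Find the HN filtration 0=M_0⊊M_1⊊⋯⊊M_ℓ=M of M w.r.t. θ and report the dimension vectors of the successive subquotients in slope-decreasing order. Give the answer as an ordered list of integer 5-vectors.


Barcode: M ≅ I[1,1], I[2,2], I[2,3]^2, I[2,5], I[5,5]^3. HN layers by μ_θ (4 steps, strictly decreasing):
  μ^(1)=58; μ^(2)=19; μ^(3)=6; μ^(4)=-59

((1, 0, 0, 0, 0); (0, 3, 2, 0, 0); (0, 1, 1, 1, 1); (0, 0, 0, 0, 3))


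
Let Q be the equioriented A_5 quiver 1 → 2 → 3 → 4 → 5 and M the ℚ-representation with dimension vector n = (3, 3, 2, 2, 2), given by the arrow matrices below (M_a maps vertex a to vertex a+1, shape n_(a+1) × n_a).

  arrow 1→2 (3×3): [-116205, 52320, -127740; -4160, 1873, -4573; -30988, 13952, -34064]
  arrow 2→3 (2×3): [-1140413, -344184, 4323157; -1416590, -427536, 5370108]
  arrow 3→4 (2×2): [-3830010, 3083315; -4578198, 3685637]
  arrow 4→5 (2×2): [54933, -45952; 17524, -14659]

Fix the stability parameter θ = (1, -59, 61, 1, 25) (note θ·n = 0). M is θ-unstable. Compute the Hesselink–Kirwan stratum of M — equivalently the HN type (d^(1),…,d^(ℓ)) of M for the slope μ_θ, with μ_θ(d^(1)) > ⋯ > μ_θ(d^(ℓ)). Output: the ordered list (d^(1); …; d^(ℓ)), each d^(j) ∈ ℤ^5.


Interval decomposition of M: I[1,1], I[1,2], I[1,3], I[2,5], I[4,5].
HN type (ℓ=6): μ^(1)=61; μ^(2)=29; μ^(3)=25; μ^(4)=1; μ^(5)=-29; μ^(6)=-59

((0, 0, 1, 0, 0); (0, 0, 1, 1, 1); (0, 0, 0, 0, 1); (1, 0, 0, 1, 0); (2, 2, 0, 0, 0); (0, 1, 0, 0, 0))


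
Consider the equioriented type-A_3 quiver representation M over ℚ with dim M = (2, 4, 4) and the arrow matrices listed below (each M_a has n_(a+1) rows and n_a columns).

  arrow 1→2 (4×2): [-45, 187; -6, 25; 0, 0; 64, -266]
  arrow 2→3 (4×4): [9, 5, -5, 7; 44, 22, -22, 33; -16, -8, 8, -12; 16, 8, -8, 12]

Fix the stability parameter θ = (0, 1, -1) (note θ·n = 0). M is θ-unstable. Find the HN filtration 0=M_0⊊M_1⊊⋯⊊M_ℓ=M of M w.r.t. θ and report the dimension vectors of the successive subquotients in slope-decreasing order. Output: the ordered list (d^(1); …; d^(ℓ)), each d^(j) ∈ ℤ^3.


Interval decomposition of M: I[1,2], I[1,3], I[2,2], I[2,3], I[3,3]^2.
HN type (ℓ=3): μ^(1)=1; μ^(2)=0; μ^(3)=-1

((0, 2, 0); (2, 2, 2); (0, 0, 2))


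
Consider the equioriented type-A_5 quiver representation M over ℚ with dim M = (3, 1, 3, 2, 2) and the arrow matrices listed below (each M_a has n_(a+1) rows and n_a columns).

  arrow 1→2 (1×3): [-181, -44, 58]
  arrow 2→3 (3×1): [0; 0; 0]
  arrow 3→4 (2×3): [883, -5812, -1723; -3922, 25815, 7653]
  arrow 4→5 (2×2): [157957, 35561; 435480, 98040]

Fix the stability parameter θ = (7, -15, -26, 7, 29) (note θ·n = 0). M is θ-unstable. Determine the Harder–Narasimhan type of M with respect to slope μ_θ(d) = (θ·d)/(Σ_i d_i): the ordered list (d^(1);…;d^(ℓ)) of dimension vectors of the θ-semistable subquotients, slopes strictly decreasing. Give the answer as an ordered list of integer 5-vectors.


Via rank(M_{q-1}∘⋯∘M_p): M ≅ I[1,1]^2, I[1,2], I[3,3], I[3,4], I[3,5], I[5,5].
μ_θ-semistable layers: μ^(1)=29; μ^(2)=7; μ^(3)=-4; μ^(4)=-26

((0, 0, 0, 0, 2); (2, 0, 0, 2, 0); (1, 1, 0, 0, 0); (0, 0, 3, 0, 0))


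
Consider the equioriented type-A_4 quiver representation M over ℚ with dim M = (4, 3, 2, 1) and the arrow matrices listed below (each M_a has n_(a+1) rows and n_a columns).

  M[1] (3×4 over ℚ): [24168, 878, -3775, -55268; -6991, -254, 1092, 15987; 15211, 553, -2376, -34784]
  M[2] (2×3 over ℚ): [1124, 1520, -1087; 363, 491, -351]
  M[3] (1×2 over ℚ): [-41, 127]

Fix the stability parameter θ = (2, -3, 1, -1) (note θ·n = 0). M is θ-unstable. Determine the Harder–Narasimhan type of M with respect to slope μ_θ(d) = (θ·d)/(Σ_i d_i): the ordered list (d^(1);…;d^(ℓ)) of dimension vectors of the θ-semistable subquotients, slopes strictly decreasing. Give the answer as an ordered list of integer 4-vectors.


Barcode: M ≅ I[1,1], I[1,2], I[1,3], I[1,4]. HN layers by μ_θ (4 steps, strictly decreasing):
  μ^(1)=2; μ^(2)=1; μ^(3)=0; μ^(4)=-1/2

((1, 0, 0, 0); (0, 0, 1, 0); (0, 0, 1, 1); (3, 3, 0, 0))


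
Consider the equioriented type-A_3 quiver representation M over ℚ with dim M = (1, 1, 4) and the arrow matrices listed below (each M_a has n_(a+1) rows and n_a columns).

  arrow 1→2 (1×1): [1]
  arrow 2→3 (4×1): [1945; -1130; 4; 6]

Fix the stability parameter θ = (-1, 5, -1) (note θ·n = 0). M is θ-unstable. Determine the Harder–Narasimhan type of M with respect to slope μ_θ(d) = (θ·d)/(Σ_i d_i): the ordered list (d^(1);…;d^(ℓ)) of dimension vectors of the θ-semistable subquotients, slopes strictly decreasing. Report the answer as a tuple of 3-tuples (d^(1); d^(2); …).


Interval decomposition of M: I[1,3], I[3,3]^3.
HN type (ℓ=2): μ^(1)=2; μ^(2)=-1

((0, 1, 1); (1, 0, 3))


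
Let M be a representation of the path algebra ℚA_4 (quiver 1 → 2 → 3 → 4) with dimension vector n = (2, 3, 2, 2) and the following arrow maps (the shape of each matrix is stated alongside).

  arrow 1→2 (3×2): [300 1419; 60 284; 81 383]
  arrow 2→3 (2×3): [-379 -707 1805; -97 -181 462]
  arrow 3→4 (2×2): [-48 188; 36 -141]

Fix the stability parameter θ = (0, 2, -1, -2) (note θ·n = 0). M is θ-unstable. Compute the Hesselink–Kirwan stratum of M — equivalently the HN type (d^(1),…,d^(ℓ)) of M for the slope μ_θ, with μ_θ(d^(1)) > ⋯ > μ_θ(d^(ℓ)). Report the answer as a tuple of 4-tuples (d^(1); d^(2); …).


Interval decomposition of M: I[1,3], I[1,4], I[2,2], I[4,4].
HN type (ℓ=5): μ^(1)=2; μ^(2)=1/2; μ^(3)=0; μ^(4)=-1/4; μ^(5)=-2

((0, 1, 0, 0); (0, 1, 1, 0); (1, 0, 0, 0); (1, 1, 1, 1); (0, 0, 0, 1))


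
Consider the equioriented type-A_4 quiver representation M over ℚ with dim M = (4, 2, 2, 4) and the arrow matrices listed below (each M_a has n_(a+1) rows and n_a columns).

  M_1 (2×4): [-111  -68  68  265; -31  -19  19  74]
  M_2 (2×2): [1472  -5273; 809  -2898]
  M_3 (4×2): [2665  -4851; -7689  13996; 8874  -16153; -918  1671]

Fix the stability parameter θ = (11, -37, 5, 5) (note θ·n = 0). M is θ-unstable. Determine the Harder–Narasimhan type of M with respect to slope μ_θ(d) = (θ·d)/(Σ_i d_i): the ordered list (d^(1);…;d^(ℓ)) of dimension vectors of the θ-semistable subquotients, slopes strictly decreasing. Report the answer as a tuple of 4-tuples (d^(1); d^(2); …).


Barcode: M ≅ I[1,1]^2, I[1,4]^2, I[4,4]^2. HN layers by μ_θ (3 steps, strictly decreasing):
  μ^(1)=11; μ^(2)=5; μ^(3)=-13

((2, 0, 0, 0); (0, 0, 2, 4); (2, 2, 0, 0))


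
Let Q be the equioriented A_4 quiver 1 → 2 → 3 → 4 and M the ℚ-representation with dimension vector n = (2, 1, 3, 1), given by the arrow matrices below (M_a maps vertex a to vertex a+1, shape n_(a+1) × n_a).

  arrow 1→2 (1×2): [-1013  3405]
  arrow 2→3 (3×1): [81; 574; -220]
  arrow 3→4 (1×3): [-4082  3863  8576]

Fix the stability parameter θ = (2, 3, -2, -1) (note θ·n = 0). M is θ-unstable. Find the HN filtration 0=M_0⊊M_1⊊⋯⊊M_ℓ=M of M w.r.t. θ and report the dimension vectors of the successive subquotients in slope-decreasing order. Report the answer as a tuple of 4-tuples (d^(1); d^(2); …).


Via rank(M_{q-1}∘⋯∘M_p): M ≅ I[1,1], I[1,3], I[3,3], I[3,4].
μ_θ-semistable layers: μ^(1)=2; μ^(2)=1; μ^(3)=-1; μ^(4)=-2

((1, 0, 0, 0); (1, 1, 1, 0); (0, 0, 0, 1); (0, 0, 2, 0))


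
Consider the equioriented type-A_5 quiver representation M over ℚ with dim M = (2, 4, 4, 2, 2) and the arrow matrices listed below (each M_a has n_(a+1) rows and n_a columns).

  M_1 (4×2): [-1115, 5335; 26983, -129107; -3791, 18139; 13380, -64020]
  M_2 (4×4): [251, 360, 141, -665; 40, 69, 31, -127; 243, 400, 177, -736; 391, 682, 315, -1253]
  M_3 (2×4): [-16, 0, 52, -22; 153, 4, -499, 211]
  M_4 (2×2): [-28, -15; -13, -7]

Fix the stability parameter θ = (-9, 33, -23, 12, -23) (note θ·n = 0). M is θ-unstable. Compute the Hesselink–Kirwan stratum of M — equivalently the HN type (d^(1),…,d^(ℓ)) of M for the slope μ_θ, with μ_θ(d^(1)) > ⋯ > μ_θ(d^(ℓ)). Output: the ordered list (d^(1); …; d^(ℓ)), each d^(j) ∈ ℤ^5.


Via rank(M_{q-1}∘⋯∘M_p): M ≅ I[1,1], I[1,3], I[2,3], I[2,5]^2.
μ_θ-semistable layers: μ^(1)=5; μ^(2)=-1/4; μ^(3)=-9

((0, 2, 2, 0, 0); (0, 2, 2, 2, 2); (2, 0, 0, 0, 0))


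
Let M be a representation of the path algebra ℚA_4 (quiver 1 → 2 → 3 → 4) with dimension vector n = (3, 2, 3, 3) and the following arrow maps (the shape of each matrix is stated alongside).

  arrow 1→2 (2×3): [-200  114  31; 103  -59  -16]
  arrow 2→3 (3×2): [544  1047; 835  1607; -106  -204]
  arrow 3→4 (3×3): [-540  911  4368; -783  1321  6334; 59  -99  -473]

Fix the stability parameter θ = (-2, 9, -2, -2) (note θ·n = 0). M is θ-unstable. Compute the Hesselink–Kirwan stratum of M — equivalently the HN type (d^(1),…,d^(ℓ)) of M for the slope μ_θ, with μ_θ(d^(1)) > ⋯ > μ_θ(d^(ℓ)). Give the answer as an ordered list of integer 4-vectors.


Interval decomposition of M: I[1,1], I[1,4]^2, I[3,4].
HN type (ℓ=2): μ^(1)=5/3; μ^(2)=-2

((0, 2, 2, 2); (3, 0, 1, 1))


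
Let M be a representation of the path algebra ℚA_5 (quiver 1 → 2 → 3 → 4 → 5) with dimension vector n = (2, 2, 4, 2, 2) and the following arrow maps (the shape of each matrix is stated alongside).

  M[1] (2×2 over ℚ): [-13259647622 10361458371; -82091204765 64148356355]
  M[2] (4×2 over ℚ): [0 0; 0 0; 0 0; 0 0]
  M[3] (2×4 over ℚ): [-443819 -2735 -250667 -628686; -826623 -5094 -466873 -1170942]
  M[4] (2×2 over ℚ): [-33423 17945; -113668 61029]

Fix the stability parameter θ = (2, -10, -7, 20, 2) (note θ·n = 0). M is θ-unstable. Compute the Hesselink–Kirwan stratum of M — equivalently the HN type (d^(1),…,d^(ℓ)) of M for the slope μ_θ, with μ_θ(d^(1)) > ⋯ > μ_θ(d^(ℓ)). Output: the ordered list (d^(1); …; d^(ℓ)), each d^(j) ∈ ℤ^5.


Interval decomposition of M: I[1,2]^2, I[3,3]^2, I[3,5]^2.
HN type (ℓ=3): μ^(1)=11; μ^(2)=-4; μ^(3)=-7

((0, 0, 0, 2, 2); (2, 2, 0, 0, 0); (0, 0, 4, 0, 0))


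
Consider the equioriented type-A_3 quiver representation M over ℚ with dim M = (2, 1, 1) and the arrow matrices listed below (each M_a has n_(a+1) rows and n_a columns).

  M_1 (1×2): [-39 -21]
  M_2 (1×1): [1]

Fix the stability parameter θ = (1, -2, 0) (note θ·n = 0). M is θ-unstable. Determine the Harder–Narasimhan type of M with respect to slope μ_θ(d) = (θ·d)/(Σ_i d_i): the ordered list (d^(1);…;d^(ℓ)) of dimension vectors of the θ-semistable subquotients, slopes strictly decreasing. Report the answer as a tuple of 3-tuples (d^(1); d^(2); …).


Interval decomposition of M: I[1,1], I[1,3].
HN type (ℓ=3): μ^(1)=1; μ^(2)=0; μ^(3)=-1/2

((1, 0, 0); (0, 0, 1); (1, 1, 0))


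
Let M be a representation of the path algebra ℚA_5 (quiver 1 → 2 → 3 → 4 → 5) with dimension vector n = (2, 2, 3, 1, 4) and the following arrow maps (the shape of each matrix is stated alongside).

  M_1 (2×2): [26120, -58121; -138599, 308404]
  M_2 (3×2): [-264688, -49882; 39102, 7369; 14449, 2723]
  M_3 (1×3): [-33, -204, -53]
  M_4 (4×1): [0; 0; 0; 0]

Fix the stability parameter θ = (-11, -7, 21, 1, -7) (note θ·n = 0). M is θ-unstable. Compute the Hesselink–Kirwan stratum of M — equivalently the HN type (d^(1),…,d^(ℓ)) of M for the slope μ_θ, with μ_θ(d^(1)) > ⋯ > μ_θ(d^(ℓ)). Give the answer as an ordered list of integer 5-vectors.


Interval decomposition of M: I[1,3], I[1,4], I[3,3], I[5,5]^4.
HN type (ℓ=4): μ^(1)=21; μ^(2)=11; μ^(3)=-7; μ^(4)=-11

((0, 0, 2, 0, 0); (0, 0, 1, 1, 0); (0, 2, 0, 0, 4); (2, 0, 0, 0, 0))


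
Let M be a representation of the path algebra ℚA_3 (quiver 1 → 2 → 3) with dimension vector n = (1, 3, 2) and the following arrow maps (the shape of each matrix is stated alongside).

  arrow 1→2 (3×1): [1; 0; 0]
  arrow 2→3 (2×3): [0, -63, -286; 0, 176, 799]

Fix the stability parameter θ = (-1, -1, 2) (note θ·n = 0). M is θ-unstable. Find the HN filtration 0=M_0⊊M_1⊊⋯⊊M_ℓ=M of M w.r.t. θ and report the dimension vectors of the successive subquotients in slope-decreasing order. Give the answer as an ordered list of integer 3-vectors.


Barcode: M ≅ I[1,2], I[2,3]^2. HN layers by μ_θ (2 steps, strictly decreasing):
  μ^(1)=2; μ^(2)=-1

((0, 0, 2); (1, 3, 0))


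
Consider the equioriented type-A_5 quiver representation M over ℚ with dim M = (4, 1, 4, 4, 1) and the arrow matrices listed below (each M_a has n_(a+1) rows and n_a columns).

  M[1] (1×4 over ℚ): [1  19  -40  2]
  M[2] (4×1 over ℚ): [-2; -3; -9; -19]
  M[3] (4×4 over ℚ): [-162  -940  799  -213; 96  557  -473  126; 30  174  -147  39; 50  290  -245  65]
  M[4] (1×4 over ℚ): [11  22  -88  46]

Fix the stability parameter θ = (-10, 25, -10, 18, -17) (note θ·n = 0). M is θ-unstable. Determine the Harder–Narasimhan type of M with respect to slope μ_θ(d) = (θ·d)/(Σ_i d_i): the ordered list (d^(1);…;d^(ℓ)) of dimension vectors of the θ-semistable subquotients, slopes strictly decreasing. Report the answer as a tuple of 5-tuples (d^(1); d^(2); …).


Barcode: M ≅ I[1,1]^3, I[1,3], I[3,3], I[3,4], I[3,5], I[4,4]^2. HN layers by μ_θ (4 steps, strictly decreasing):
  μ^(1)=18; μ^(2)=15/2; μ^(3)=1/2; μ^(4)=-10

((0, 0, 0, 3, 0); (0, 1, 1, 0, 0); (0, 0, 0, 1, 1); (4, 0, 3, 0, 0))


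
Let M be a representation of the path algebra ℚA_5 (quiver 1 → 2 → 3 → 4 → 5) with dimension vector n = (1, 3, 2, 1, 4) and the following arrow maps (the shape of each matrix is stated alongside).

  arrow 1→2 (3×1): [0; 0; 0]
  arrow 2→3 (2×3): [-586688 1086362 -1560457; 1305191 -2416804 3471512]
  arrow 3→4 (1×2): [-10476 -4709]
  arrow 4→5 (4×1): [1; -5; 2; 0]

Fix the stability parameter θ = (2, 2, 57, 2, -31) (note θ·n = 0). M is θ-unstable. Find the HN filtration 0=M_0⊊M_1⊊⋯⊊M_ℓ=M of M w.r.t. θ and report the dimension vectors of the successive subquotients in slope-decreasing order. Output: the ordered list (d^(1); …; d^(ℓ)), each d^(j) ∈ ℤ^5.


Barcode: M ≅ I[1,1], I[2,2], I[2,3], I[2,5], I[5,5]^3. HN layers by μ_θ (4 steps, strictly decreasing):
  μ^(1)=57; μ^(2)=28/3; μ^(3)=2; μ^(4)=-31

((0, 0, 1, 0, 0); (0, 0, 1, 1, 1); (1, 3, 0, 0, 0); (0, 0, 0, 0, 3))


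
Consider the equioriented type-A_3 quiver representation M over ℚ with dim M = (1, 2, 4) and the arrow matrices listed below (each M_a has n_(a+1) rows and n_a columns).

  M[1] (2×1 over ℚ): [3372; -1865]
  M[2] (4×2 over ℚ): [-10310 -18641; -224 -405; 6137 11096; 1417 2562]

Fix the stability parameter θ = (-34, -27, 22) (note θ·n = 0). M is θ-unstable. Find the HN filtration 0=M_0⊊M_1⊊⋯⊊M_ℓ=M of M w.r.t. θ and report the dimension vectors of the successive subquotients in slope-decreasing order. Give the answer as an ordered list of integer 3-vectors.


Via rank(M_{q-1}∘⋯∘M_p): M ≅ I[1,3], I[2,3], I[3,3]^2.
μ_θ-semistable layers: μ^(1)=22; μ^(2)=-27; μ^(3)=-34

((0, 0, 4); (0, 2, 0); (1, 0, 0))


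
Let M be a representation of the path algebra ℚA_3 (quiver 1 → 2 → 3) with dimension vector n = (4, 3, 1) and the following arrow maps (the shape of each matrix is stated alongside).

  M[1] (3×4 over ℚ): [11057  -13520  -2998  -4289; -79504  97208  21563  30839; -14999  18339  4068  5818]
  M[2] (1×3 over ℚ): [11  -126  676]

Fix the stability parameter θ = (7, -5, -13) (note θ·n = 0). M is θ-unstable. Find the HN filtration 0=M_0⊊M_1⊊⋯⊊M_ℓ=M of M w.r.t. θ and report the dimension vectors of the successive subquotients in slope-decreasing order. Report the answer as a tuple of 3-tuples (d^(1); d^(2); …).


Barcode: M ≅ I[1,1], I[1,2]^2, I[1,3]. HN layers by μ_θ (3 steps, strictly decreasing):
  μ^(1)=7; μ^(2)=1; μ^(3)=-11/3

((1, 0, 0); (2, 2, 0); (1, 1, 1))


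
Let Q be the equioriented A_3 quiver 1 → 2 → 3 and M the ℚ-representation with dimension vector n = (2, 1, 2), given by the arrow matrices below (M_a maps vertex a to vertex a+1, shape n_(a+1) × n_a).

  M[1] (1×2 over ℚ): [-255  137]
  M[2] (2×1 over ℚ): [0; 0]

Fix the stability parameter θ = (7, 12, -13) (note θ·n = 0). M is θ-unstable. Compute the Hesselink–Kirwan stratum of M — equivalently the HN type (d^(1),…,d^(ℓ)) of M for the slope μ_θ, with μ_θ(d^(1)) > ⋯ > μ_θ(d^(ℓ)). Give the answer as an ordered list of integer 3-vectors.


Barcode: M ≅ I[1,1], I[1,2], I[3,3]^2. HN layers by μ_θ (3 steps, strictly decreasing):
  μ^(1)=12; μ^(2)=7; μ^(3)=-13

((0, 1, 0); (2, 0, 0); (0, 0, 2))


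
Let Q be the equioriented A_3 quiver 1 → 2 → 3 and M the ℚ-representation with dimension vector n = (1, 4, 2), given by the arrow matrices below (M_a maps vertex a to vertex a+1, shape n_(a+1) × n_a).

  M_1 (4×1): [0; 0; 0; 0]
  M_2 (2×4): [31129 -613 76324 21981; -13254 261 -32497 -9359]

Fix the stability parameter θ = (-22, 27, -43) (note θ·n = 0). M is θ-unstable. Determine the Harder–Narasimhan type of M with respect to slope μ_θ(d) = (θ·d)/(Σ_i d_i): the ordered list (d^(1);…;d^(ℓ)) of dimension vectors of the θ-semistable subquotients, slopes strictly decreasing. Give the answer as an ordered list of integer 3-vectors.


Interval decomposition of M: I[1,1], I[2,2]^2, I[2,3]^2.
HN type (ℓ=3): μ^(1)=27; μ^(2)=-8; μ^(3)=-22

((0, 2, 0); (0, 2, 2); (1, 0, 0))


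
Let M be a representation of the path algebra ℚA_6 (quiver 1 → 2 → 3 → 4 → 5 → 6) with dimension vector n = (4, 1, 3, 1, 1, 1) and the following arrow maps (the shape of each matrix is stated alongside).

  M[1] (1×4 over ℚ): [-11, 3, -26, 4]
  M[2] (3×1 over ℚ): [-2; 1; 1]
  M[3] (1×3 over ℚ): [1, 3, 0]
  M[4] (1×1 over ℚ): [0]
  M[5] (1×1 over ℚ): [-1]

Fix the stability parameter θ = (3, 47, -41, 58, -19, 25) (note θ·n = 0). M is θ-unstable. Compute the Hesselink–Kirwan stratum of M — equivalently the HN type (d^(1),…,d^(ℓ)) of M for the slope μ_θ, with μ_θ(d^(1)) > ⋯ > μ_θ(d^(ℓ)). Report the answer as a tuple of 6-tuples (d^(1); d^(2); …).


Barcode: M ≅ I[1,1]^3, I[1,4], I[3,3]^2, I[5,6]. HN layers by μ_θ (5 steps, strictly decreasing):
  μ^(1)=58; μ^(2)=25; μ^(3)=3; μ^(4)=-19; μ^(5)=-41

((0, 0, 0, 1, 0, 0); (0, 0, 0, 0, 0, 1); (4, 1, 1, 0, 0, 0); (0, 0, 0, 0, 1, 0); (0, 0, 2, 0, 0, 0))


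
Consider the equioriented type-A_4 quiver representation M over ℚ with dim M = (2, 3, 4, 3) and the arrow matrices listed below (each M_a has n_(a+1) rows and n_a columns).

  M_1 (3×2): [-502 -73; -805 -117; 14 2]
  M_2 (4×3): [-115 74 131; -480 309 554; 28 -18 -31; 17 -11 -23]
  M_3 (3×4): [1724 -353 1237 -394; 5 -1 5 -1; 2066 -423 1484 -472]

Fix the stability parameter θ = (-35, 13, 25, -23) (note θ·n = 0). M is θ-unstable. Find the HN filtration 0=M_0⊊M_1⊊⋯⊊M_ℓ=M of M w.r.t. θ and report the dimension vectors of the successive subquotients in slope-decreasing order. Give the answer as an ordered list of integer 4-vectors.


Via rank(M_{q-1}∘⋯∘M_p): M ≅ I[1,3], I[1,4], I[2,4], I[3,4].
μ_θ-semistable layers: μ^(1)=25; μ^(2)=13; μ^(3)=5; μ^(4)=1; μ^(5)=-35

((0, 0, 1, 0); (0, 1, 0, 0); (0, 2, 2, 2); (0, 0, 1, 1); (2, 0, 0, 0))


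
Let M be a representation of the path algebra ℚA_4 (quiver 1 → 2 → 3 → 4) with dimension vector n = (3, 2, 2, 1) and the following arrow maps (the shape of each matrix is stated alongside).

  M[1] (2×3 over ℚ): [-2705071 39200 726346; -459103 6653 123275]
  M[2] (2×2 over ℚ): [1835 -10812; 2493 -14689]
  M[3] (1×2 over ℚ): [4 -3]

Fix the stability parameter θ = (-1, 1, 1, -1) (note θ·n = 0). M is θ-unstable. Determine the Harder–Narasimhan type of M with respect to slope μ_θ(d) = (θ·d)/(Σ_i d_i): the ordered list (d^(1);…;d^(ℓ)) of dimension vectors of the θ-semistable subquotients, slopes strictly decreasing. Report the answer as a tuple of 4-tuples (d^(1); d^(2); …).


Barcode: M ≅ I[1,1], I[1,3], I[1,4]. HN layers by μ_θ (3 steps, strictly decreasing):
  μ^(1)=1; μ^(2)=1/3; μ^(3)=-1

((0, 1, 1, 0); (0, 1, 1, 1); (3, 0, 0, 0))


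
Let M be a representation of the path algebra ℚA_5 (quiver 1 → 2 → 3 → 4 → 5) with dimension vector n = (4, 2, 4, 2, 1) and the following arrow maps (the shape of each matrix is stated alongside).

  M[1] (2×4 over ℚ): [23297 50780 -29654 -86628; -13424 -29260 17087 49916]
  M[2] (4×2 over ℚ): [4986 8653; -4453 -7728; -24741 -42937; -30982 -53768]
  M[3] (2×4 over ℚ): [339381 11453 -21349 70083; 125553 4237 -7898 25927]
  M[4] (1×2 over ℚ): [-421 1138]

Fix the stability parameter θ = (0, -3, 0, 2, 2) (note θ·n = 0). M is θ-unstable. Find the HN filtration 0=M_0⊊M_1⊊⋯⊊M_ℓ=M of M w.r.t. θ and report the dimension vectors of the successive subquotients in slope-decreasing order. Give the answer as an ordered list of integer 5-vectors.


Barcode: M ≅ I[1,1]^2, I[1,4], I[1,5], I[3,3]^2. HN layers by μ_θ (3 steps, strictly decreasing):
  μ^(1)=2; μ^(2)=0; μ^(3)=-3/2

((0, 0, 0, 2, 1); (2, 0, 4, 0, 0); (2, 2, 0, 0, 0))


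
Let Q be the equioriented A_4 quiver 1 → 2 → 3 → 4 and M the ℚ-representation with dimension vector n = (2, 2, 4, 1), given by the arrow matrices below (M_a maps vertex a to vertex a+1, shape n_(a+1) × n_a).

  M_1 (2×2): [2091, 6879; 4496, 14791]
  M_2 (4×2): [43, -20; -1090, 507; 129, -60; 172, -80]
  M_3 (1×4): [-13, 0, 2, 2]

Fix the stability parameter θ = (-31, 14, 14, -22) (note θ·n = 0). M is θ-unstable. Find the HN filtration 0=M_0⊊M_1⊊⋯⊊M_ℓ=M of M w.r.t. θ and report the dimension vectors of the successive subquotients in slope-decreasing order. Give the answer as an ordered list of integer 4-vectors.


Interval decomposition of M: I[1,3], I[1,4], I[3,3]^2.
HN type (ℓ=3): μ^(1)=14; μ^(2)=2; μ^(3)=-31

((0, 1, 3, 0); (0, 1, 1, 1); (2, 0, 0, 0))


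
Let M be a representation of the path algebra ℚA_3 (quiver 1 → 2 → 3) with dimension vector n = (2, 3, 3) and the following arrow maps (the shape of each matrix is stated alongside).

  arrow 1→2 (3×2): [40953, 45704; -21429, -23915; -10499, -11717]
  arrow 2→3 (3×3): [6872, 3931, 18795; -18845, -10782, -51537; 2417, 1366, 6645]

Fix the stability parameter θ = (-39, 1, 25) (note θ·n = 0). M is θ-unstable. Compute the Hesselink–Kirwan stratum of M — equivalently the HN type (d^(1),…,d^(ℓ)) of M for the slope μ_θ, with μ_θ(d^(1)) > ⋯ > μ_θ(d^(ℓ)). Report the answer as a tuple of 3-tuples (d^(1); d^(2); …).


Barcode: M ≅ I[1,2], I[1,3], I[2,3], I[3,3]. HN layers by μ_θ (3 steps, strictly decreasing):
  μ^(1)=25; μ^(2)=1; μ^(3)=-39

((0, 0, 3); (0, 3, 0); (2, 0, 0))


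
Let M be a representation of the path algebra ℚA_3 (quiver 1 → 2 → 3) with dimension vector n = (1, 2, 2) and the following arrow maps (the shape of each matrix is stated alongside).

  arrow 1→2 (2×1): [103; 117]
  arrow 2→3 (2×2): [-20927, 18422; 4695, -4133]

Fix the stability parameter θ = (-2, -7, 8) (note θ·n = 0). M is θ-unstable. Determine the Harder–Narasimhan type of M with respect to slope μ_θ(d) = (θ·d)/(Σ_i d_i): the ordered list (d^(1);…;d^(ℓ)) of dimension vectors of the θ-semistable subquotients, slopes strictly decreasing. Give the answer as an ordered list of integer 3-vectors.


Via rank(M_{q-1}∘⋯∘M_p): M ≅ I[1,3], I[2,3].
μ_θ-semistable layers: μ^(1)=8; μ^(2)=-9/2; μ^(3)=-7

((0, 0, 2); (1, 1, 0); (0, 1, 0))


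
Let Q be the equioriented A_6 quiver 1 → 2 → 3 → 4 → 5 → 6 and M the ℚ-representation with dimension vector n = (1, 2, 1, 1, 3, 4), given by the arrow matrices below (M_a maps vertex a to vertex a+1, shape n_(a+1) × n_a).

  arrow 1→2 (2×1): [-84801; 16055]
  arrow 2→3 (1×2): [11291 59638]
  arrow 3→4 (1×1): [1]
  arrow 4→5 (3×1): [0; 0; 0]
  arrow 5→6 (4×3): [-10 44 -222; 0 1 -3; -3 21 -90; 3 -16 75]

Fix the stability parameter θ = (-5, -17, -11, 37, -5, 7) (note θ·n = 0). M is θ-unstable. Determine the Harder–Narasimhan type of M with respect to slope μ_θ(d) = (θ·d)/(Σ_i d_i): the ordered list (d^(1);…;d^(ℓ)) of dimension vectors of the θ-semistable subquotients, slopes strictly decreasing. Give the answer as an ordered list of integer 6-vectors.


Via rank(M_{q-1}∘⋯∘M_p): M ≅ I[1,4], I[2,2], I[5,5], I[5,6]^2, I[6,6]^2.
μ_θ-semistable layers: μ^(1)=37; μ^(2)=7; μ^(3)=-5; μ^(4)=-11; μ^(5)=-17

((0, 0, 0, 1, 0, 0); (0, 0, 0, 0, 0, 4); (0, 0, 0, 0, 3, 0); (1, 1, 1, 0, 0, 0); (0, 1, 0, 0, 0, 0))


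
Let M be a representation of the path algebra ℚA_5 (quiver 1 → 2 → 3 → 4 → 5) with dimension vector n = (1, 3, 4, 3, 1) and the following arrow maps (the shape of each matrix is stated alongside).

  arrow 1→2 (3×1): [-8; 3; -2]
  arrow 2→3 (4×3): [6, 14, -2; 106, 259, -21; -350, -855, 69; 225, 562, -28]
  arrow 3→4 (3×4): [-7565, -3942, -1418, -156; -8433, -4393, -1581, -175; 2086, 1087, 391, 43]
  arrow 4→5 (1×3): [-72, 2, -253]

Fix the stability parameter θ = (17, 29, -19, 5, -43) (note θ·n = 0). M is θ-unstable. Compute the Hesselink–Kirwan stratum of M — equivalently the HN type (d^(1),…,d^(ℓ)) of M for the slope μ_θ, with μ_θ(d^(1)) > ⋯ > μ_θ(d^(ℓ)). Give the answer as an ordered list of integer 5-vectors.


Via rank(M_{q-1}∘⋯∘M_p): M ≅ I[1,5], I[2,3], I[2,4], I[3,3], I[4,4].
μ_θ-semistable layers: μ^(1)=5; μ^(2)=-11/5; μ^(3)=-19

((0, 2, 2, 2, 0); (1, 1, 1, 1, 1); (0, 0, 1, 0, 0))
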